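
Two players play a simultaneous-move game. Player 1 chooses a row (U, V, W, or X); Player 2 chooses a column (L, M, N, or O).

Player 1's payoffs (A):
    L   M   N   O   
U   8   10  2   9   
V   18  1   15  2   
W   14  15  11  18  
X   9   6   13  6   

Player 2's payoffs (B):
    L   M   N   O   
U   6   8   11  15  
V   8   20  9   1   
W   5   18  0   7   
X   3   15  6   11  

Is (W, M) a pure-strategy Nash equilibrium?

Yes

Holding Player 2 at M: Player 1 gets 15 from W, versus 10 from U, 1 from V, 6 from X. No profitable deviation for Player 1.
Holding Player 1 at W: Player 2 gets 18 from M, versus 5 from L, 0 from N, 7 from O. No profitable deviation for Player 2 either.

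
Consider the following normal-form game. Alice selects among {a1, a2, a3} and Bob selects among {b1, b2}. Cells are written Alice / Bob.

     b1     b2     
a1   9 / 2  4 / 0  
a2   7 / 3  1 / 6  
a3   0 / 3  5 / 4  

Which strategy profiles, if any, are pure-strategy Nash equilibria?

A profile is a Nash equilibrium when each player is best-responding to the other.
Alice's best responses — vs b1: a1 (payoff 9); vs b2: a3 (payoff 5).
Bob's best responses — vs a1: b1 (payoff 2); vs a2: b2 (payoff 6); vs a3: b2 (payoff 4).
Mutual best responses occur at (a1, b1) and (a3, b2); at each, neither player gains by switching.

(a1, b1) and (a3, b2)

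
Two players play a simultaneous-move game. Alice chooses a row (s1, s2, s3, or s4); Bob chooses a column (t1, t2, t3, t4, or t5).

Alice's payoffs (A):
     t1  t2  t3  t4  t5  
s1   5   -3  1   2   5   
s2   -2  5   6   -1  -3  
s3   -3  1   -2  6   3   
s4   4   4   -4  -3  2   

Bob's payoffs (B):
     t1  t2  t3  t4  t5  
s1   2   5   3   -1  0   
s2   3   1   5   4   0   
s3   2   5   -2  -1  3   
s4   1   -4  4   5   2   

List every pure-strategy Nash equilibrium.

A profile is a Nash equilibrium when each player is best-responding to the other.
Alice's best responses — vs t1: s1 (payoff 5); vs t2: s2 (payoff 5); vs t3: s2 (payoff 6); vs t4: s3 (payoff 6); vs t5: s1 (payoff 5).
Bob's best responses — vs s1: t2 (payoff 5); vs s2: t3 (payoff 5); vs s3: t2 (payoff 5); vs s4: t4 (payoff 5).
The only mutual best response is (s2, t3); neither player gains by switching there.

(s2, t3)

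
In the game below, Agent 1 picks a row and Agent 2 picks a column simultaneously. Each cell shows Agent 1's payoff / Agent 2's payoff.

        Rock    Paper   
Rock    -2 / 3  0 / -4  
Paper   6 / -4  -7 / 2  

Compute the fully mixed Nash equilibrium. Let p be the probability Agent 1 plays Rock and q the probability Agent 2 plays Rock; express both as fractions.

Each player's mixing probability is pinned down by making the *other* player indifferent.
Agent 2 indifferent between Rock and Paper: p·3 + (1−p)·(-4) = p·(-4) + (1−p)·2 ⟹ (-4) + 7p = 2 + (-6)p ⟹ p = 6/13.
Agent 1 indifferent between Rock and Paper: q·(-2) + (1−q)·0 = q·6 + (1−q)·(-7) ⟹ 0 + (-2)q = (-7) + 13q ⟹ q = 7/15.

p = 6/13, q = 7/15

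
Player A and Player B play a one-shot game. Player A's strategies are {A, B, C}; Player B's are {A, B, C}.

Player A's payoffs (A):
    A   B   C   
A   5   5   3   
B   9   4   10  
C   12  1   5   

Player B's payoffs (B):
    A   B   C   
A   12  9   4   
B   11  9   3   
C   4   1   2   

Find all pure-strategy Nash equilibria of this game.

(C, A)

A profile is a Nash equilibrium when each player is best-responding to the other.
Player A's best responses — vs A: C (payoff 12); vs B: A (payoff 5); vs C: B (payoff 10).
Player B's best responses — vs A: A (payoff 12); vs B: A (payoff 11); vs C: A (payoff 4).
The only mutual best response is (C, A); neither player gains by switching there.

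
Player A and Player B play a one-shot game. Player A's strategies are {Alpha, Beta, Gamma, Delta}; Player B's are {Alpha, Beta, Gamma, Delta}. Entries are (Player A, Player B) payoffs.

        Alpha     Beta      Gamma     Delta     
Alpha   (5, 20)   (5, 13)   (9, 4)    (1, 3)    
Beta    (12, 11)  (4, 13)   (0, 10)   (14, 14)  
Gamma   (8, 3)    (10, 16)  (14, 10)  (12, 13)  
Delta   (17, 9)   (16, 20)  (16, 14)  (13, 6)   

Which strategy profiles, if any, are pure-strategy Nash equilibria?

A profile is a Nash equilibrium when each player is best-responding to the other.
Player A's best responses — vs Alpha: Delta (payoff 17); vs Beta: Delta (payoff 16); vs Gamma: Delta (payoff 16); vs Delta: Beta (payoff 14).
Player B's best responses — vs Alpha: Alpha (payoff 20); vs Beta: Delta (payoff 14); vs Gamma: Beta (payoff 16); vs Delta: Beta (payoff 20).
Mutual best responses occur at (Beta, Delta) and (Delta, Beta); at each, neither player gains by switching.

(Beta, Delta) and (Delta, Beta)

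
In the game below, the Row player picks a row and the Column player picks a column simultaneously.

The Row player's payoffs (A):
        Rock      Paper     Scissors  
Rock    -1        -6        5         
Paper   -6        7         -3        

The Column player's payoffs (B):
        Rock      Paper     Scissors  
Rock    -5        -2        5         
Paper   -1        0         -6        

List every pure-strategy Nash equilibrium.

(Rock, Scissors) and (Paper, Paper)

A profile is a Nash equilibrium when each player is best-responding to the other.
The Row player's best responses — vs Rock: Rock (payoff -1); vs Paper: Paper (payoff 7); vs Scissors: Rock (payoff 5).
The Column player's best responses — vs Rock: Scissors (payoff 5); vs Paper: Paper (payoff 0).
Mutual best responses occur at (Rock, Scissors) and (Paper, Paper); at each, neither player gains by switching.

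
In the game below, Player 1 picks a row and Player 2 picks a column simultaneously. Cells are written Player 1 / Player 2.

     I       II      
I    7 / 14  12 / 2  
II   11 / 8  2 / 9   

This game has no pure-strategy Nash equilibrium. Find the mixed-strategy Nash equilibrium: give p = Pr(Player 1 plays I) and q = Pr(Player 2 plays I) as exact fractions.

In a mixed NE each player is indifferent between their pure strategies, so the opponent's mix sets the indifference.
Player 2 indifferent between I and II: p·14 + (1−p)·8 = p·2 + (1−p)·9 ⟹ 8 + 6p = 9 + (-7)p ⟹ p = 1/13.
Player 1 indifferent between I and II: q·7 + (1−q)·12 = q·11 + (1−q)·2 ⟹ 12 + (-5)q = 2 + 9q ⟹ q = 5/7.

p = 1/13, q = 5/7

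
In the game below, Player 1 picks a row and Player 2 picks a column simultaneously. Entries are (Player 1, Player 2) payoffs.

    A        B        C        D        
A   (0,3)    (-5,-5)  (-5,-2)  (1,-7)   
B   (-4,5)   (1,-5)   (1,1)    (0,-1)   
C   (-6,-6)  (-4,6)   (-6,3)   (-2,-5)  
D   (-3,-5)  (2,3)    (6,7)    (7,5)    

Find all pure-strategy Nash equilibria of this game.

Check mutual best responses: a cell is a NE iff neither player can gain by unilaterally deviating.
Player 1's best responses — vs A: A (payoff 0); vs B: D (payoff 2); vs C: D (payoff 6); vs D: D (payoff 7).
Player 2's best responses — vs A: A (payoff 3); vs B: A (payoff 5); vs C: B (payoff 6); vs D: C (payoff 7).
Mutual best responses occur at (A, A) and (D, C); at each, neither player gains by switching.

(A, A) and (D, C)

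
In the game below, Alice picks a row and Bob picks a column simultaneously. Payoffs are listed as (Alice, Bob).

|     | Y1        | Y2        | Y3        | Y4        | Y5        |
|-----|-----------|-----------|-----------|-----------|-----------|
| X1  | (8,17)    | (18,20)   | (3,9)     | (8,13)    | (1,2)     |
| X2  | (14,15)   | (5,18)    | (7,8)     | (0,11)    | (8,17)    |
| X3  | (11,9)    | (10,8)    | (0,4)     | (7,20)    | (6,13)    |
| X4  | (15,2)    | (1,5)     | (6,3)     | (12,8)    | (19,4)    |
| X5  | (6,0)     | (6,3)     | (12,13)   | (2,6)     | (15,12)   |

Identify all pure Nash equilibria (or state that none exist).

A profile is a Nash equilibrium when each player is best-responding to the other.
Alice's best responses — vs Y1: X4 (payoff 15); vs Y2: X1 (payoff 18); vs Y3: X5 (payoff 12); vs Y4: X4 (payoff 12); vs Y5: X4 (payoff 19).
Bob's best responses — vs X1: Y2 (payoff 20); vs X2: Y2 (payoff 18); vs X3: Y4 (payoff 20); vs X4: Y4 (payoff 8); vs X5: Y3 (payoff 13).
Mutual best responses occur at (X1, Y2), (X4, Y4), and (X5, Y3); at each, neither player gains by switching.

(X1, Y2), (X4, Y4), and (X5, Y3)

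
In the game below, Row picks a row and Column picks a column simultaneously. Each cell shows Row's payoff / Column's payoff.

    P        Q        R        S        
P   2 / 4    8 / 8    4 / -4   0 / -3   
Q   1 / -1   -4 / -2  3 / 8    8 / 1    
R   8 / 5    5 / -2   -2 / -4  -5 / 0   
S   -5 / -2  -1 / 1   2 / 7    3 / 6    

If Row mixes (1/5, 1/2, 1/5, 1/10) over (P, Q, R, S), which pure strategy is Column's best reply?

Column's best reply maximizes expected payoff against the mix.
P: (1/5)·4 + (1/2)·(-1) + (1/5)·5 + (1/10)·(-2) = 11/10
Q: (1/5)·8 + (1/2)·(-2) + (1/5)·(-2) + (1/10)·1 = 3/10
R: (1/5)·(-4) + (1/2)·8 + (1/5)·(-4) + (1/10)·7 = 31/10
S: (1/5)·(-3) + (1/2)·1 + (1/5)·0 + (1/10)·6 = 1/2
Highest expected payoff is 31/10, from R.

R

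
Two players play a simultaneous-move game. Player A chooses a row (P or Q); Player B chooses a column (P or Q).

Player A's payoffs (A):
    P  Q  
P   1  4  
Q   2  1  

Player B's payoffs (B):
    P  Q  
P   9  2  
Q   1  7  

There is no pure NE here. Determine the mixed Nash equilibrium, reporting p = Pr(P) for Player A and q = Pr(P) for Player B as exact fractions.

p = 6/13, q = 3/4

In a mixed NE each player is indifferent between their pure strategies, so the opponent's mix sets the indifference.
Player B indifferent between P and Q: p·9 + (1−p)·1 = p·2 + (1−p)·7 ⟹ 1 + 8p = 7 + (-5)p ⟹ p = 6/13.
Player A indifferent between P and Q: q·1 + (1−q)·4 = q·2 + (1−q)·1 ⟹ 4 + (-3)q = 1 + 1q ⟹ q = 3/4.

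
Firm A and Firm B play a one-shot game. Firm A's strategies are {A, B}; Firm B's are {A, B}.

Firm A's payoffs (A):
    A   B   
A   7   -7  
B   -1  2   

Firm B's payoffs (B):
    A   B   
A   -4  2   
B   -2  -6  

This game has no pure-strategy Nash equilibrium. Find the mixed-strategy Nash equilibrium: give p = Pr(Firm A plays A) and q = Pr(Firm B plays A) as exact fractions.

In a mixed NE each player is indifferent between their pure strategies, so the opponent's mix sets the indifference.
Firm B indifferent between A and B: p·(-4) + (1−p)·(-2) = p·2 + (1−p)·(-6) ⟹ (-2) + (-2)p = (-6) + 8p ⟹ p = 2/5.
Firm A indifferent between A and B: q·7 + (1−q)·(-7) = q·(-1) + (1−q)·2 ⟹ (-7) + 14q = 2 + (-3)q ⟹ q = 9/17.

p = 2/5, q = 9/17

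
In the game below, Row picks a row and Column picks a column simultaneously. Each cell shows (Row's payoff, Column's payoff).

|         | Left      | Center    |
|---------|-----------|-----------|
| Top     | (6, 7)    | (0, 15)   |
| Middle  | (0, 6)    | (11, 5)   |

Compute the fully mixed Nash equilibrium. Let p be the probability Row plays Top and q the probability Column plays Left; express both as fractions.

In a mixed NE each player is indifferent between their pure strategies, so the opponent's mix sets the indifference.
Column indifferent between Left and Center: p·7 + (1−p)·6 = p·15 + (1−p)·5 ⟹ 6 + 1p = 5 + 10p ⟹ p = 1/9.
Row indifferent between Top and Middle: q·6 + (1−q)·0 = q·0 + (1−q)·11 ⟹ 0 + 6q = 11 + (-11)q ⟹ q = 11/17.

p = 1/9, q = 11/17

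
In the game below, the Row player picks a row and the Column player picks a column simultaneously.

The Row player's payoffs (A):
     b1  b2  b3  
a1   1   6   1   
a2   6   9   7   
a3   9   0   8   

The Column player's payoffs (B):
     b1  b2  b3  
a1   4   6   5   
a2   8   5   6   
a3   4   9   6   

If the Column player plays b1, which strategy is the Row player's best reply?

With the Column player fixed at b1, the Row player's payoffs are: a1 → 1, a2 → 6, a3 → 9.
The maximum is 9, achieved by a3.

a3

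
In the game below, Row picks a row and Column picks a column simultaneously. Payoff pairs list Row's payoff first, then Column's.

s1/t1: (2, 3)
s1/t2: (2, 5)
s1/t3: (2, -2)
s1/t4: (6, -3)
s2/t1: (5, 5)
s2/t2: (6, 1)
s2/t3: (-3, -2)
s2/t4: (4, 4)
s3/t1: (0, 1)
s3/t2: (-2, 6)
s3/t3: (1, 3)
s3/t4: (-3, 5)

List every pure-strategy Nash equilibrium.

Find each player's best response to every opponent strategy; NE are the intersections.
Row's best responses — vs t1: s2 (payoff 5); vs t2: s2 (payoff 6); vs t3: s1 (payoff 2); vs t4: s1 (payoff 6).
Column's best responses — vs s1: t2 (payoff 5); vs s2: t1 (payoff 5); vs s3: t2 (payoff 6).
The only mutual best response is (s2, t1); neither player gains by switching there.

(s2, t1)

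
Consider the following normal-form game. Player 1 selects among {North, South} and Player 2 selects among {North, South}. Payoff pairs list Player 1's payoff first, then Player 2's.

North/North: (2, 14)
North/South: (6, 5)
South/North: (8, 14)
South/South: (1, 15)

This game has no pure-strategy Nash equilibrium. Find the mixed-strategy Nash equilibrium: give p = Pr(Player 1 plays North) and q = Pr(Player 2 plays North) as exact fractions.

In a mixed NE each player is indifferent between their pure strategies, so the opponent's mix sets the indifference.
Player 2 indifferent between North and South: p·14 + (1−p)·14 = p·5 + (1−p)·15 ⟹ 14 + 0p = 15 + (-10)p ⟹ p = 1/10.
Player 1 indifferent between North and South: q·2 + (1−q)·6 = q·8 + (1−q)·1 ⟹ 6 + (-4)q = 1 + 7q ⟹ q = 5/11.

p = 1/10, q = 5/11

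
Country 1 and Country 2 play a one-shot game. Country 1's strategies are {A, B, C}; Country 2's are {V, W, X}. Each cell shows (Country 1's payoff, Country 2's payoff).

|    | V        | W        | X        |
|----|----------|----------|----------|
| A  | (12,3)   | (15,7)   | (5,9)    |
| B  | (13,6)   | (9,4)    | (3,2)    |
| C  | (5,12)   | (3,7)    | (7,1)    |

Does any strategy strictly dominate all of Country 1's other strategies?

None

A strategy is strictly dominant if it gives Country 1 a strictly higher payoff than every other strategy, against every choice by the opponent.
A is not dominant: against V, B gives 13 > 12.
B is not dominant: against W, A gives 15 > 9.
C is not dominant: against V, A gives 12 > 5.
No single strategy is best against every opponent action.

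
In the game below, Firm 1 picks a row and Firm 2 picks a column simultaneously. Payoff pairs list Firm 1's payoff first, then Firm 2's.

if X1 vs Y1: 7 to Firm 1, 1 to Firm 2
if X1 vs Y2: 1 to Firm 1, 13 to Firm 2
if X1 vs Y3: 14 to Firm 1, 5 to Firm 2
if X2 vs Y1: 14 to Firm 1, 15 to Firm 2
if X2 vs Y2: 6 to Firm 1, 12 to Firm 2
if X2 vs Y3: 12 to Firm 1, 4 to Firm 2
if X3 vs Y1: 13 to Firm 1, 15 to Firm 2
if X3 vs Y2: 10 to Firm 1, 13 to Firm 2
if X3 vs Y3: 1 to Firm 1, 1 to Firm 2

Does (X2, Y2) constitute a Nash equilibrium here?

No

Holding Firm 2 at Y2: Firm 1 gets 6 from X2 but could get 10 by switching to X3. Firm 1 has a profitable deviation.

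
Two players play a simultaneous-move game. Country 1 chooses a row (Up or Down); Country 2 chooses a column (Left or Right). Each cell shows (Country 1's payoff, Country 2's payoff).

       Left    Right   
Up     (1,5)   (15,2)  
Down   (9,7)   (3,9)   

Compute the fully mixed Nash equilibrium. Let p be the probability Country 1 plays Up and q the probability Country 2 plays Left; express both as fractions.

In a mixed NE each player is indifferent between their pure strategies, so the opponent's mix sets the indifference.
Country 2 indifferent between Left and Right: p·5 + (1−p)·7 = p·2 + (1−p)·9 ⟹ 7 + (-2)p = 9 + (-7)p ⟹ p = 2/5.
Country 1 indifferent between Up and Down: q·1 + (1−q)·15 = q·9 + (1−q)·3 ⟹ 15 + (-14)q = 3 + 6q ⟹ q = 3/5.

p = 2/5, q = 3/5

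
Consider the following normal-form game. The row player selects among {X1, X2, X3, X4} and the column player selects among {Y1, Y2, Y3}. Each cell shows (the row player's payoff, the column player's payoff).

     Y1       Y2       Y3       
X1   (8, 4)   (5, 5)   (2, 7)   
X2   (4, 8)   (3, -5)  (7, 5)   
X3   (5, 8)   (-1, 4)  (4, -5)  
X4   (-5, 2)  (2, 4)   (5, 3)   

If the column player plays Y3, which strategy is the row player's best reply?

With the column player fixed at Y3, the row player's payoffs are: X1 → 2, X2 → 7, X3 → 4, X4 → 5.
The maximum is 7, achieved by X2.

X2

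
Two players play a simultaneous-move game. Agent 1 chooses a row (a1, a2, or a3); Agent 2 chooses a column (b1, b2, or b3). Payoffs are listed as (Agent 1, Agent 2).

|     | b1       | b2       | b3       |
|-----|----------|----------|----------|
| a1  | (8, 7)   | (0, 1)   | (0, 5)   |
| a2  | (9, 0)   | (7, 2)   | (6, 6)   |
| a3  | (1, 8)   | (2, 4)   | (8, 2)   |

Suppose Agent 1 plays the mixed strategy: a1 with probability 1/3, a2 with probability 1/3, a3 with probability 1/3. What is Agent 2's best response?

b1

Agent 2's best reply maximizes expected payoff against the mix.
b1: (1/3)·7 + (1/3)·0 + (1/3)·8 = 5
b2: (1/3)·1 + (1/3)·2 + (1/3)·4 = 7/3
b3: (1/3)·5 + (1/3)·6 + (1/3)·2 = 13/3
Highest expected payoff is 5, from b1.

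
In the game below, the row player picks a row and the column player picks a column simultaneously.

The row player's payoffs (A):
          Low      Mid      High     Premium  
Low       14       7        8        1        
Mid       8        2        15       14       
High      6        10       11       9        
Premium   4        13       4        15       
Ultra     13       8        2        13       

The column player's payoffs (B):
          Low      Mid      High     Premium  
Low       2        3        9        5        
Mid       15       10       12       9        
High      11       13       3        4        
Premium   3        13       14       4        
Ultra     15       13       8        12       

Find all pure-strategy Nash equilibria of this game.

Check mutual best responses: a cell is a NE iff neither player can gain by unilaterally deviating.
The row player's best responses — vs Low: Low (payoff 14); vs Mid: Premium (payoff 13); vs High: Mid (payoff 15); vs Premium: Premium (payoff 15).
The column player's best responses — vs Low: High (payoff 9); vs Mid: Low (payoff 15); vs High: Mid (payoff 13); vs Premium: High (payoff 14); vs Ultra: Low (payoff 15).
No cell has both players best-responding. For instance, the row player's best reply to High is Mid, but against Mid the column player prefers Low over High.

None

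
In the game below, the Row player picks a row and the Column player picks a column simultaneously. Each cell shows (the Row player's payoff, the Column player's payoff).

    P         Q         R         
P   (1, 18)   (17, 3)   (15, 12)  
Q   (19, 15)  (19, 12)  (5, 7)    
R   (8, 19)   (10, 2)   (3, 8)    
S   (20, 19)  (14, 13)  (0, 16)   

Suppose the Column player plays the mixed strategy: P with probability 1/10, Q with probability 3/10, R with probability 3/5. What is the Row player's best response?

P

Compute the Row player's expected payoff from each pure strategy against the given mix.
P: (1/10)·1 + (3/10)·17 + (3/5)·15 = 71/5
Q: (1/10)·19 + (3/10)·19 + (3/5)·5 = 53/5
R: (1/10)·8 + (3/10)·10 + (3/5)·3 = 28/5
S: (1/10)·20 + (3/10)·14 + (3/5)·0 = 31/5
Highest expected payoff is 71/5, from P.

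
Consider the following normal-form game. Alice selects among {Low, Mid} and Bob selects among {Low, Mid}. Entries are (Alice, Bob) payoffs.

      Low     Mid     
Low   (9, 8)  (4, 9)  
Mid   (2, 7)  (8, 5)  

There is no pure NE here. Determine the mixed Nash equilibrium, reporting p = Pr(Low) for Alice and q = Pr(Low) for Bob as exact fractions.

In a mixed NE each player is indifferent between their pure strategies, so the opponent's mix sets the indifference.
Bob indifferent between Low and Mid: p·8 + (1−p)·7 = p·9 + (1−p)·5 ⟹ 7 + 1p = 5 + 4p ⟹ p = 2/3.
Alice indifferent between Low and Mid: q·9 + (1−q)·4 = q·2 + (1−q)·8 ⟹ 4 + 5q = 8 + (-6)q ⟹ q = 4/11.

p = 2/3, q = 4/11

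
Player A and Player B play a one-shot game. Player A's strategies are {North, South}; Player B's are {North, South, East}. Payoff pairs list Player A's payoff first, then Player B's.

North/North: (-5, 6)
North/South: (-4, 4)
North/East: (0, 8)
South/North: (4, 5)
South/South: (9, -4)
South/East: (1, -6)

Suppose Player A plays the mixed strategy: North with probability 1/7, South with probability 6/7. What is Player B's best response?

North

Compute Player B's expected payoff from each pure strategy against the given mix.
North: (1/7)·6 + (6/7)·5 = 36/7
South: (1/7)·4 + (6/7)·(-4) = -20/7
East: (1/7)·8 + (6/7)·(-6) = -4
Highest expected payoff is 36/7, from North.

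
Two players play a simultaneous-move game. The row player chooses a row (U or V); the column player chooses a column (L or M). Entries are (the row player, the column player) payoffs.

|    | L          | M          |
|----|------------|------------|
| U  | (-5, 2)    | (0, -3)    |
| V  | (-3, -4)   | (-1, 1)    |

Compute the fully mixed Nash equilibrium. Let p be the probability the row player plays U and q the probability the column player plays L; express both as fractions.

p = 1/2, q = 1/3

In a mixed NE each player is indifferent between their pure strategies, so the opponent's mix sets the indifference.
The column player indifferent between L and M: p·2 + (1−p)·(-4) = p·(-3) + (1−p)·1 ⟹ (-4) + 6p = 1 + (-4)p ⟹ p = 1/2.
The row player indifferent between U and V: q·(-5) + (1−q)·0 = q·(-3) + (1−q)·(-1) ⟹ 0 + (-5)q = (-1) + (-2)q ⟹ q = 1/3.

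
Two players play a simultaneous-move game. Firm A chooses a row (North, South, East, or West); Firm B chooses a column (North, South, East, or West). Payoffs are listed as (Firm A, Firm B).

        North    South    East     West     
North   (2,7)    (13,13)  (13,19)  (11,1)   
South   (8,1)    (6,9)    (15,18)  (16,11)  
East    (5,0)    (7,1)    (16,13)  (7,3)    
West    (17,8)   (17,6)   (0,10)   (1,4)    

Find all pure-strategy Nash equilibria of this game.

(East, East)

Check mutual best responses: a cell is a NE iff neither player can gain by unilaterally deviating.
Firm A's best responses — vs North: West (payoff 17); vs South: West (payoff 17); vs East: East (payoff 16); vs West: South (payoff 16).
Firm B's best responses — vs North: East (payoff 19); vs South: East (payoff 18); vs East: East (payoff 13); vs West: East (payoff 10).
The only mutual best response is (East, East); neither player gains by switching there.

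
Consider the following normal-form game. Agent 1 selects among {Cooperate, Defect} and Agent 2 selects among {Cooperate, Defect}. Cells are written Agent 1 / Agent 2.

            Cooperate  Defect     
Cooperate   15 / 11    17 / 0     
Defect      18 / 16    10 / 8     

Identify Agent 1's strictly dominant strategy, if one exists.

No strictly dominant strategy

Check whether one of Agent 1's strategies beats all alternatives regardless of what the opponent does.
Cooperate is not dominant: against Cooperate, Defect gives 18 > 15.
Defect is not dominant: against Defect, Cooperate gives 17 > 10.
No single strategy is best against every opponent action.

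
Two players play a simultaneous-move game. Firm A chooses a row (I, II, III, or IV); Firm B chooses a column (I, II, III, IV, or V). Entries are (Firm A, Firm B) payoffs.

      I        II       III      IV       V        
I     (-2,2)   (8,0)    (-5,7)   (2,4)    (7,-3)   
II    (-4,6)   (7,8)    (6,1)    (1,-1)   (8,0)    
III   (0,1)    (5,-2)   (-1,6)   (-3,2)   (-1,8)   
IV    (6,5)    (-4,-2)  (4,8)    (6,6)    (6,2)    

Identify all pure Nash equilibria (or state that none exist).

There is no pure-strategy Nash equilibrium

Find each player's best response to every opponent strategy; NE are the intersections.
Firm A's best responses — vs I: IV (payoff 6); vs II: I (payoff 8); vs III: II (payoff 6); vs IV: IV (payoff 6); vs V: II (payoff 8).
Firm B's best responses — vs I: III (payoff 7); vs II: II (payoff 8); vs III: V (payoff 8); vs IV: III (payoff 8).
No cell has both players best-responding. For instance, Firm A's best reply to III is II, but against II Firm B prefers II over III.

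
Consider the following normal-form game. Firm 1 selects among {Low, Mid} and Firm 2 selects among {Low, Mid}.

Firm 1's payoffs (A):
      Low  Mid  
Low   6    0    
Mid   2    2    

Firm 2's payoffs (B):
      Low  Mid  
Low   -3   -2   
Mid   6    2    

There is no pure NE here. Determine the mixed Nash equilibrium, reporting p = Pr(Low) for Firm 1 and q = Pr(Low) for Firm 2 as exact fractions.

Each player's mixing probability is pinned down by making the *other* player indifferent.
Firm 2 indifferent between Low and Mid: p·(-3) + (1−p)·6 = p·(-2) + (1−p)·2 ⟹ 6 + (-9)p = 2 + (-4)p ⟹ p = 4/5.
Firm 1 indifferent between Low and Mid: q·6 + (1−q)·0 = q·2 + (1−q)·2 ⟹ 0 + 6q = 2 + 0q ⟹ q = 1/3.

p = 4/5, q = 1/3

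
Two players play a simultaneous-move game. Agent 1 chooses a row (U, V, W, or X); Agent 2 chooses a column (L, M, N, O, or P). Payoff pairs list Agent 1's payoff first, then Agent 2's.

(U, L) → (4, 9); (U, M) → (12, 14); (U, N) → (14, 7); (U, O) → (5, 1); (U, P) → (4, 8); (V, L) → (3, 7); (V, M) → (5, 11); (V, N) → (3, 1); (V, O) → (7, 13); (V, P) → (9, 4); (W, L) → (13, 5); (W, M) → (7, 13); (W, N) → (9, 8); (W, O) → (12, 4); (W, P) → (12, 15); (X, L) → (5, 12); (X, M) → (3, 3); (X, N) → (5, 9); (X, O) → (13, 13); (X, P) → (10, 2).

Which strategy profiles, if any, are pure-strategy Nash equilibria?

A profile is a Nash equilibrium when each player is best-responding to the other.
Agent 1's best responses — vs L: W (payoff 13); vs M: U (payoff 12); vs N: U (payoff 14); vs O: X (payoff 13); vs P: W (payoff 12).
Agent 2's best responses — vs U: M (payoff 14); vs V: O (payoff 13); vs W: P (payoff 15); vs X: O (payoff 13).
Mutual best responses occur at (U, M), (W, P), and (X, O); at each, neither player gains by switching.

(U, M), (W, P), and (X, O)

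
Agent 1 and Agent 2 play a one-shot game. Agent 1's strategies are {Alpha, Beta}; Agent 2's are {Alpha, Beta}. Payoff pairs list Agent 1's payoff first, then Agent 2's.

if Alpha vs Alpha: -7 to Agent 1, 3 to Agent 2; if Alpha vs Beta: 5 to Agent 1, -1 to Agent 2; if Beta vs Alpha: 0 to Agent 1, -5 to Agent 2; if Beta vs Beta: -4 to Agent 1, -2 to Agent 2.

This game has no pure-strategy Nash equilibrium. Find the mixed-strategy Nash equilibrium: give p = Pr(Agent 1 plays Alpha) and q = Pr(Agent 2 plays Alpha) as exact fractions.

In a mixed NE each player is indifferent between their pure strategies, so the opponent's mix sets the indifference.
Agent 2 indifferent between Alpha and Beta: p·3 + (1−p)·(-5) = p·(-1) + (1−p)·(-2) ⟹ (-5) + 8p = (-2) + 1p ⟹ p = 3/7.
Agent 1 indifferent between Alpha and Beta: q·(-7) + (1−q)·5 = q·0 + (1−q)·(-4) ⟹ 5 + (-12)q = (-4) + 4q ⟹ q = 9/16.

p = 3/7, q = 9/16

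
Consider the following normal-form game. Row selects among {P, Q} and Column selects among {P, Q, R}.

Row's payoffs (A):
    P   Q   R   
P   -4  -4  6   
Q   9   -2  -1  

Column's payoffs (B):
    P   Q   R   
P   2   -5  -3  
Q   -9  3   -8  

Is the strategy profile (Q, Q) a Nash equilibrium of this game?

Yes

Holding Column at Q: Row gets -2 from Q, versus -4 from P. No profitable deviation for Row.
Holding Row at Q: Column gets 3 from Q, versus -9 from P, -8 from R. No profitable deviation for Column either.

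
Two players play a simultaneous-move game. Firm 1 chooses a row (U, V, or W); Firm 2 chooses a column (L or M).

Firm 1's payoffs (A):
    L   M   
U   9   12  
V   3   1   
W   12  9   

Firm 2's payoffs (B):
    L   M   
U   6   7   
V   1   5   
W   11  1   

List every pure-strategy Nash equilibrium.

Check mutual best responses: a cell is a NE iff neither player can gain by unilaterally deviating.
Firm 1's best responses — vs L: W (payoff 12); vs M: U (payoff 12).
Firm 2's best responses — vs U: M (payoff 7); vs V: M (payoff 5); vs W: L (payoff 11).
Mutual best responses occur at (U, M) and (W, L); at each, neither player gains by switching.

(U, M) and (W, L)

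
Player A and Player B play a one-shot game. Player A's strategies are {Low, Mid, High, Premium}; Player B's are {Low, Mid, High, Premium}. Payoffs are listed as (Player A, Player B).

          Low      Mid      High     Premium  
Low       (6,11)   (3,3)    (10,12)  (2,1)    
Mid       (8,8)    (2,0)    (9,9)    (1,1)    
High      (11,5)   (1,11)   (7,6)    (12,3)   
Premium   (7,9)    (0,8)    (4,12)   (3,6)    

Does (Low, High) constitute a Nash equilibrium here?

Holding Player B at High: Player A gets 10 from Low, versus 9 from Mid, 7 from High, 4 from Premium. No profitable deviation for Player A.
Holding Player A at Low: Player B gets 12 from High, versus 11 from Low, 3 from Mid, 1 from Premium. No profitable deviation for Player B either.

Yes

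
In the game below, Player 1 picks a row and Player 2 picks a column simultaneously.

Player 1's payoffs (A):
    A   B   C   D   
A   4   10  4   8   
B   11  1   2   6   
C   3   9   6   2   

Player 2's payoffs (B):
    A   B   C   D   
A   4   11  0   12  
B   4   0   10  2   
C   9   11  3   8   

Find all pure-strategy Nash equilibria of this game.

Check mutual best responses: a cell is a NE iff neither player can gain by unilaterally deviating.
Player 1's best responses — vs A: B (payoff 11); vs B: A (payoff 10); vs C: C (payoff 6); vs D: A (payoff 8).
Player 2's best responses — vs A: D (payoff 12); vs B: C (payoff 10); vs C: B (payoff 11).
The only mutual best response is (A, D); neither player gains by switching there.

(A, D)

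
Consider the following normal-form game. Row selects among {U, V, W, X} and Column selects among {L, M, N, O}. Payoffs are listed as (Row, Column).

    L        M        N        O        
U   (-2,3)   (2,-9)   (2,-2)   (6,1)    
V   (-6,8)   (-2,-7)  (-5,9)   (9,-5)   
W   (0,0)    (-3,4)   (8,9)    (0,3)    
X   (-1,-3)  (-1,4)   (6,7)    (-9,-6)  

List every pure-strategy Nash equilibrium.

Find each player's best response to every opponent strategy; NE are the intersections.
Row's best responses — vs L: W (payoff 0); vs M: U (payoff 2); vs N: W (payoff 8); vs O: V (payoff 9).
Column's best responses — vs U: L (payoff 3); vs V: N (payoff 9); vs W: N (payoff 9); vs X: N (payoff 7).
The only mutual best response is (W, N); neither player gains by switching there.

(W, N)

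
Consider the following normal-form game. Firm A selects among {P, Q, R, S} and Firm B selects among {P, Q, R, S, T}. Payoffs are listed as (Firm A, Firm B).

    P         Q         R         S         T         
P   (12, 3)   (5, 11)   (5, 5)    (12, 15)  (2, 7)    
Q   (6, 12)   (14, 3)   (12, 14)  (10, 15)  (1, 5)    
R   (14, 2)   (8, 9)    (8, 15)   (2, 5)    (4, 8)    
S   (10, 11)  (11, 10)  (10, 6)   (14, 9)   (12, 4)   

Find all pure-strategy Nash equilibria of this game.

Find each player's best response to every opponent strategy; NE are the intersections.
Firm A's best responses — vs P: R (payoff 14); vs Q: Q (payoff 14); vs R: Q (payoff 12); vs S: S (payoff 14); vs T: S (payoff 12).
Firm B's best responses — vs P: S (payoff 15); vs Q: S (payoff 15); vs R: R (payoff 15); vs S: P (payoff 11).
No cell has both players best-responding. For instance, Firm A's best reply to S is S, but against S Firm B prefers P over S.

No pure-strategy Nash equilibrium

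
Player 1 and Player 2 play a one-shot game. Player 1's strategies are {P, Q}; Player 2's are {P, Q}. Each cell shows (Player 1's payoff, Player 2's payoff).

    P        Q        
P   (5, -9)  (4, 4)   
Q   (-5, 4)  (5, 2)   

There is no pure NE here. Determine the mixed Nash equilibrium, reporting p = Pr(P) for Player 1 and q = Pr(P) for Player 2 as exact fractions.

In a mixed NE each player is indifferent between their pure strategies, so the opponent's mix sets the indifference.
Player 2 indifferent between P and Q: p·(-9) + (1−p)·4 = p·4 + (1−p)·2 ⟹ 4 + (-13)p = 2 + 2p ⟹ p = 2/15.
Player 1 indifferent between P and Q: q·5 + (1−q)·4 = q·(-5) + (1−q)·5 ⟹ 4 + 1q = 5 + (-10)q ⟹ q = 1/11.

p = 2/15, q = 1/11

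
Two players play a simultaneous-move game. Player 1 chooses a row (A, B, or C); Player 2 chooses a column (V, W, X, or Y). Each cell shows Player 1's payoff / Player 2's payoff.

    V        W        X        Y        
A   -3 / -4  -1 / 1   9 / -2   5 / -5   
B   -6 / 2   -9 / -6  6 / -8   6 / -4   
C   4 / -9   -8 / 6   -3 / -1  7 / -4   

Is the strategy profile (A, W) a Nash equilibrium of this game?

Holding Player 2 at W: Player 1 gets -1 from A, versus -9 from B, -8 from C. No profitable deviation for Player 1.
Holding Player 1 at A: Player 2 gets 1 from W, versus -4 from V, -2 from X, -5 from Y. No profitable deviation for Player 2 either.

Yes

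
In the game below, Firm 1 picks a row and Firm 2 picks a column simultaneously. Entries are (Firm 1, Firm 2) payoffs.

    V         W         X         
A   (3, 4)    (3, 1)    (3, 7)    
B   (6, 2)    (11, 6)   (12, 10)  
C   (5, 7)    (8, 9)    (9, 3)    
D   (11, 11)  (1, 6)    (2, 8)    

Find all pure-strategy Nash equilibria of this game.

(B, X) and (D, V)

Check mutual best responses: a cell is a NE iff neither player can gain by unilaterally deviating.
Firm 1's best responses — vs V: D (payoff 11); vs W: B (payoff 11); vs X: B (payoff 12).
Firm 2's best responses — vs A: X (payoff 7); vs B: X (payoff 10); vs C: W (payoff 9); vs D: V (payoff 11).
Mutual best responses occur at (B, X) and (D, V); at each, neither player gains by switching.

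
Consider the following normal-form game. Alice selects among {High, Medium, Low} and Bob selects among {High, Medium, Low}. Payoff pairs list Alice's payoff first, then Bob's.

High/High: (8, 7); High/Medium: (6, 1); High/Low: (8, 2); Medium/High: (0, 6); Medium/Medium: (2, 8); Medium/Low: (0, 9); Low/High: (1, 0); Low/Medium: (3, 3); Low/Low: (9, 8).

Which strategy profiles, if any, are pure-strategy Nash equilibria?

(High, High) and (Low, Low)

A profile is a Nash equilibrium when each player is best-responding to the other.
Alice's best responses — vs High: High (payoff 8); vs Medium: High (payoff 6); vs Low: Low (payoff 9).
Bob's best responses — vs High: High (payoff 7); vs Medium: Low (payoff 9); vs Low: Low (payoff 8).
Mutual best responses occur at (High, High) and (Low, Low); at each, neither player gains by switching.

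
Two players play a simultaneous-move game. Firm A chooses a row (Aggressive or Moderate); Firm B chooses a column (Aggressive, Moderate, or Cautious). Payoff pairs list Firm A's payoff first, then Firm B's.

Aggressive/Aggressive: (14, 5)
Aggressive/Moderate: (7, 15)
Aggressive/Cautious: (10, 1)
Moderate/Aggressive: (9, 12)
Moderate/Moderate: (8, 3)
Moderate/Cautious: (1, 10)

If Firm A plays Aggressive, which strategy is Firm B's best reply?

With Firm A fixed at Aggressive, Firm B's payoffs are: Aggressive → 5, Moderate → 15, Cautious → 1.
The maximum is 15, achieved by Moderate.

Moderate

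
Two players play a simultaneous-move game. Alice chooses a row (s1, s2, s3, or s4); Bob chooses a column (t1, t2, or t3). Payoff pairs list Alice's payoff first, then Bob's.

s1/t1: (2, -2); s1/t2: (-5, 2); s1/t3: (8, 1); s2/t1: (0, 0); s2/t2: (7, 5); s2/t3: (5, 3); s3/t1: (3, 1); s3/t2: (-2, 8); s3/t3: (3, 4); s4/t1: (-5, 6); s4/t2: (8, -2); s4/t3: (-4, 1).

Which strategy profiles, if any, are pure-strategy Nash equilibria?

Check mutual best responses: a cell is a NE iff neither player can gain by unilaterally deviating.
Alice's best responses — vs t1: s3 (payoff 3); vs t2: s4 (payoff 8); vs t3: s1 (payoff 8).
Bob's best responses — vs s1: t2 (payoff 2); vs s2: t2 (payoff 5); vs s3: t2 (payoff 8); vs s4: t1 (payoff 6).
No cell has both players best-responding. For instance, Alice's best reply to t2 is s4, but against s4 Bob prefers t1 over t2.

No pure-strategy Nash equilibrium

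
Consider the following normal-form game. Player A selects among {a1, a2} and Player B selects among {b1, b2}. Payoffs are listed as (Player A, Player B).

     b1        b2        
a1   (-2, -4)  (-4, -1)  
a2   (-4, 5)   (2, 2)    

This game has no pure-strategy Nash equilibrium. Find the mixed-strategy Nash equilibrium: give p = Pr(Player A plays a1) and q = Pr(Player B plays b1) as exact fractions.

p = 1/2, q = 3/4

In a mixed NE each player is indifferent between their pure strategies, so the opponent's mix sets the indifference.
Player B indifferent between b1 and b2: p·(-4) + (1−p)·5 = p·(-1) + (1−p)·2 ⟹ 5 + (-9)p = 2 + (-3)p ⟹ p = 1/2.
Player A indifferent between a1 and a2: q·(-2) + (1−q)·(-4) = q·(-4) + (1−q)·2 ⟹ (-4) + 2q = 2 + (-6)q ⟹ q = 3/4.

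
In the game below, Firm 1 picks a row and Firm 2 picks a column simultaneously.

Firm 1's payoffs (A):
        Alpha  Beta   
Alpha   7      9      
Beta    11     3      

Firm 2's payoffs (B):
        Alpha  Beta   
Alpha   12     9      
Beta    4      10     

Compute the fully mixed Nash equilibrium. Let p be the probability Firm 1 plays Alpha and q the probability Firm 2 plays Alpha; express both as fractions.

Each player's mixing probability is pinned down by making the *other* player indifferent.
Firm 2 indifferent between Alpha and Beta: p·12 + (1−p)·4 = p·9 + (1−p)·10 ⟹ 4 + 8p = 10 + (-1)p ⟹ p = 2/3.
Firm 1 indifferent between Alpha and Beta: q·7 + (1−q)·9 = q·11 + (1−q)·3 ⟹ 9 + (-2)q = 3 + 8q ⟹ q = 3/5.

p = 2/3, q = 3/5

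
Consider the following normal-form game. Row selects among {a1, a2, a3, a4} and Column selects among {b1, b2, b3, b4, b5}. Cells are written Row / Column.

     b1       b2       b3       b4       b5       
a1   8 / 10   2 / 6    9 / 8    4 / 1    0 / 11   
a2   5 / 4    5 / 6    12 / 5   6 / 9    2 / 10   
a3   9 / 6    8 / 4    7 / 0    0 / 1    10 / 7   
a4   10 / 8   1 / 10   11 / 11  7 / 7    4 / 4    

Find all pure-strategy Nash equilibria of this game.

(a3, b5)

Find each player's best response to every opponent strategy; NE are the intersections.
Row's best responses — vs b1: a4 (payoff 10); vs b2: a3 (payoff 8); vs b3: a2 (payoff 12); vs b4: a4 (payoff 7); vs b5: a3 (payoff 10).
Column's best responses — vs a1: b5 (payoff 11); vs a2: b5 (payoff 10); vs a3: b5 (payoff 7); vs a4: b3 (payoff 11).
The only mutual best response is (a3, b5); neither player gains by switching there.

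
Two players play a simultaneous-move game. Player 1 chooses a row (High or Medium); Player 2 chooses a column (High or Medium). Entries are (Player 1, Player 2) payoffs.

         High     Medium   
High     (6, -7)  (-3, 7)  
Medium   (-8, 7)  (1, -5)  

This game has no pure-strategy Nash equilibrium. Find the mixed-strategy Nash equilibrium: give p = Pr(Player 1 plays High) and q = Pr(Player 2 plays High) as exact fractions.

Each player's mixing probability is pinned down by making the *other* player indifferent.
Player 2 indifferent between High and Medium: p·(-7) + (1−p)·7 = p·7 + (1−p)·(-5) ⟹ 7 + (-14)p = (-5) + 12p ⟹ p = 6/13.
Player 1 indifferent between High and Medium: q·6 + (1−q)·(-3) = q·(-8) + (1−q)·1 ⟹ (-3) + 9q = 1 + (-9)q ⟹ q = 2/9.

p = 6/13, q = 2/9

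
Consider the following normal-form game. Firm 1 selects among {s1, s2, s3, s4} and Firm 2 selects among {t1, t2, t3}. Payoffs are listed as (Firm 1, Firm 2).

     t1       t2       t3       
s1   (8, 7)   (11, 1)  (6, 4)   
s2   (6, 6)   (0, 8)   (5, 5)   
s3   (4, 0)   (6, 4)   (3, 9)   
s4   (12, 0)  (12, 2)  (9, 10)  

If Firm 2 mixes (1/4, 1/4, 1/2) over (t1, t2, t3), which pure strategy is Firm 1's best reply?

s4

Compute Firm 1's expected payoff from each pure strategy against the given mix.
s1: (1/4)·8 + (1/4)·11 + (1/2)·6 = 31/4
s2: (1/4)·6 + (1/4)·0 + (1/2)·5 = 4
s3: (1/4)·4 + (1/4)·6 + (1/2)·3 = 4
s4: (1/4)·12 + (1/4)·12 + (1/2)·9 = 21/2
Highest expected payoff is 21/2, from s4.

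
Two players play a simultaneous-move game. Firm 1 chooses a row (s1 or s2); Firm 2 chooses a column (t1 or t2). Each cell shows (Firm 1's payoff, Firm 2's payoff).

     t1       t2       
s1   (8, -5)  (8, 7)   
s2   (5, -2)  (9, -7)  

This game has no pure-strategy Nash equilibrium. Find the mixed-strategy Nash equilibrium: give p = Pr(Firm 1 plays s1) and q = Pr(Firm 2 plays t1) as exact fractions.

In a mixed NE each player is indifferent between their pure strategies, so the opponent's mix sets the indifference.
Firm 2 indifferent between t1 and t2: p·(-5) + (1−p)·(-2) = p·7 + (1−p)·(-7) ⟹ (-2) + (-3)p = (-7) + 14p ⟹ p = 5/17.
Firm 1 indifferent between s1 and s2: q·8 + (1−q)·8 = q·5 + (1−q)·9 ⟹ 8 + 0q = 9 + (-4)q ⟹ q = 1/4.

p = 5/17, q = 1/4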